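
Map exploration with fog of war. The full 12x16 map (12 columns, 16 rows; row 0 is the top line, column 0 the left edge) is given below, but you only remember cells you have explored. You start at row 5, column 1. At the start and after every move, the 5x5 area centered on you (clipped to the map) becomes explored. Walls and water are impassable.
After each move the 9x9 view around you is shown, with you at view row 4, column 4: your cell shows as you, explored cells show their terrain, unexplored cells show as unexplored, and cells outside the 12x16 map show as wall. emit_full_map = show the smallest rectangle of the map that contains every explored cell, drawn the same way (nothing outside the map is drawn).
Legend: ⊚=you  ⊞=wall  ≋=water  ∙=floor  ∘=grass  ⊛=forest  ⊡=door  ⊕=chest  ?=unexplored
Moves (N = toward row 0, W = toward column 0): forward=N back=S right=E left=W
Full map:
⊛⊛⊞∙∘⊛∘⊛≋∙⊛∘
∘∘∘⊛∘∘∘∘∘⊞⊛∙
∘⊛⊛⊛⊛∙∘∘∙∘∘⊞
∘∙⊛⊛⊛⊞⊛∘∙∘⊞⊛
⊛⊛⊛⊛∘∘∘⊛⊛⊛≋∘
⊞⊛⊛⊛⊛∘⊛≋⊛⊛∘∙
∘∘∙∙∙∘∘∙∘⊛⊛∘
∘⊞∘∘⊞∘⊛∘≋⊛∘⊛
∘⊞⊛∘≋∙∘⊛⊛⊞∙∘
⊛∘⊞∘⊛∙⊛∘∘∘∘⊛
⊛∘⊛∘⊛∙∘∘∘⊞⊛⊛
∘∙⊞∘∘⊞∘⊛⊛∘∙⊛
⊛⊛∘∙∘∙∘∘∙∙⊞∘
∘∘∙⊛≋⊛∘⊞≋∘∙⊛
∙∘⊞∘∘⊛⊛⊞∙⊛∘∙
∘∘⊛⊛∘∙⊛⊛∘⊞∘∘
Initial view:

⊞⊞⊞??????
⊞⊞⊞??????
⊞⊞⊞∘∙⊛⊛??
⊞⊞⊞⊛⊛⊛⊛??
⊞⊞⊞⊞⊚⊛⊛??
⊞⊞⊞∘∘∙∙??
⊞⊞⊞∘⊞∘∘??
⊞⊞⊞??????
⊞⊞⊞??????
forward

⊞⊞⊞??????
⊞⊞⊞??????
⊞⊞⊞∘⊛⊛⊛??
⊞⊞⊞∘∙⊛⊛??
⊞⊞⊞⊛⊚⊛⊛??
⊞⊞⊞⊞⊛⊛⊛??
⊞⊞⊞∘∘∙∙??
⊞⊞⊞∘⊞∘∘??
⊞⊞⊞??????

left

⊞⊞⊞⊞?????
⊞⊞⊞⊞?????
⊞⊞⊞⊞∘⊛⊛⊛?
⊞⊞⊞⊞∘∙⊛⊛?
⊞⊞⊞⊞⊚⊛⊛⊛?
⊞⊞⊞⊞⊞⊛⊛⊛?
⊞⊞⊞⊞∘∘∙∙?
⊞⊞⊞⊞∘⊞∘∘?
⊞⊞⊞⊞?????

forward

⊞⊞⊞⊞⊞⊞⊞⊞⊞
⊞⊞⊞⊞?????
⊞⊞⊞⊞∘∘∘??
⊞⊞⊞⊞∘⊛⊛⊛?
⊞⊞⊞⊞⊚∙⊛⊛?
⊞⊞⊞⊞⊛⊛⊛⊛?
⊞⊞⊞⊞⊞⊛⊛⊛?
⊞⊞⊞⊞∘∘∙∙?
⊞⊞⊞⊞∘⊞∘∘?

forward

⊞⊞⊞⊞⊞⊞⊞⊞⊞
⊞⊞⊞⊞⊞⊞⊞⊞⊞
⊞⊞⊞⊞⊛⊛⊞??
⊞⊞⊞⊞∘∘∘??
⊞⊞⊞⊞⊚⊛⊛⊛?
⊞⊞⊞⊞∘∙⊛⊛?
⊞⊞⊞⊞⊛⊛⊛⊛?
⊞⊞⊞⊞⊞⊛⊛⊛?
⊞⊞⊞⊞∘∘∙∙?

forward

⊞⊞⊞⊞⊞⊞⊞⊞⊞
⊞⊞⊞⊞⊞⊞⊞⊞⊞
⊞⊞⊞⊞⊞⊞⊞⊞⊞
⊞⊞⊞⊞⊛⊛⊞??
⊞⊞⊞⊞⊚∘∘??
⊞⊞⊞⊞∘⊛⊛⊛?
⊞⊞⊞⊞∘∙⊛⊛?
⊞⊞⊞⊞⊛⊛⊛⊛?
⊞⊞⊞⊞⊞⊛⊛⊛?

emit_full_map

⊛⊛⊞?
⊚∘∘?
∘⊛⊛⊛
∘∙⊛⊛
⊛⊛⊛⊛
⊞⊛⊛⊛
∘∘∙∙
∘⊞∘∘

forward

⊞⊞⊞⊞⊞⊞⊞⊞⊞
⊞⊞⊞⊞⊞⊞⊞⊞⊞
⊞⊞⊞⊞⊞⊞⊞⊞⊞
⊞⊞⊞⊞⊞⊞⊞⊞⊞
⊞⊞⊞⊞⊚⊛⊞??
⊞⊞⊞⊞∘∘∘??
⊞⊞⊞⊞∘⊛⊛⊛?
⊞⊞⊞⊞∘∙⊛⊛?
⊞⊞⊞⊞⊛⊛⊛⊛?

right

⊞⊞⊞⊞⊞⊞⊞⊞⊞
⊞⊞⊞⊞⊞⊞⊞⊞⊞
⊞⊞⊞⊞⊞⊞⊞⊞⊞
⊞⊞⊞⊞⊞⊞⊞⊞⊞
⊞⊞⊞⊛⊚⊞∙??
⊞⊞⊞∘∘∘⊛??
⊞⊞⊞∘⊛⊛⊛??
⊞⊞⊞∘∙⊛⊛??
⊞⊞⊞⊛⊛⊛⊛??

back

⊞⊞⊞⊞⊞⊞⊞⊞⊞
⊞⊞⊞⊞⊞⊞⊞⊞⊞
⊞⊞⊞⊞⊞⊞⊞⊞⊞
⊞⊞⊞⊛⊛⊞∙??
⊞⊞⊞∘⊚∘⊛??
⊞⊞⊞∘⊛⊛⊛??
⊞⊞⊞∘∙⊛⊛??
⊞⊞⊞⊛⊛⊛⊛??
⊞⊞⊞⊞⊛⊛⊛??

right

⊞⊞⊞⊞⊞⊞⊞⊞⊞
⊞⊞⊞⊞⊞⊞⊞⊞⊞
⊞⊞⊞⊞⊞⊞⊞⊞⊞
⊞⊞⊛⊛⊞∙∘??
⊞⊞∘∘⊚⊛∘??
⊞⊞∘⊛⊛⊛⊛??
⊞⊞∘∙⊛⊛⊛??
⊞⊞⊛⊛⊛⊛???
⊞⊞⊞⊛⊛⊛???

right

⊞⊞⊞⊞⊞⊞⊞⊞⊞
⊞⊞⊞⊞⊞⊞⊞⊞⊞
⊞⊞⊞⊞⊞⊞⊞⊞⊞
⊞⊛⊛⊞∙∘⊛??
⊞∘∘∘⊚∘∘??
⊞∘⊛⊛⊛⊛∙??
⊞∘∙⊛⊛⊛⊞??
⊞⊛⊛⊛⊛????
⊞⊞⊛⊛⊛????

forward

⊞⊞⊞⊞⊞⊞⊞⊞⊞
⊞⊞⊞⊞⊞⊞⊞⊞⊞
⊞⊞⊞⊞⊞⊞⊞⊞⊞
⊞⊞⊞⊞⊞⊞⊞⊞⊞
⊞⊛⊛⊞⊚∘⊛??
⊞∘∘∘⊛∘∘??
⊞∘⊛⊛⊛⊛∙??
⊞∘∙⊛⊛⊛⊞??
⊞⊛⊛⊛⊛????

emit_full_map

⊛⊛⊞⊚∘⊛
∘∘∘⊛∘∘
∘⊛⊛⊛⊛∙
∘∙⊛⊛⊛⊞
⊛⊛⊛⊛??
⊞⊛⊛⊛??
∘∘∙∙??
∘⊞∘∘??

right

⊞⊞⊞⊞⊞⊞⊞⊞⊞
⊞⊞⊞⊞⊞⊞⊞⊞⊞
⊞⊞⊞⊞⊞⊞⊞⊞⊞
⊞⊞⊞⊞⊞⊞⊞⊞⊞
⊛⊛⊞∙⊚⊛∘??
∘∘∘⊛∘∘∘??
∘⊛⊛⊛⊛∙∘??
∘∙⊛⊛⊛⊞???
⊛⊛⊛⊛?????

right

⊞⊞⊞⊞⊞⊞⊞⊞⊞
⊞⊞⊞⊞⊞⊞⊞⊞⊞
⊞⊞⊞⊞⊞⊞⊞⊞⊞
⊞⊞⊞⊞⊞⊞⊞⊞⊞
⊛⊞∙∘⊚∘⊛??
∘∘⊛∘∘∘∘??
⊛⊛⊛⊛∙∘∘??
∙⊛⊛⊛⊞????
⊛⊛⊛??????

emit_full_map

⊛⊛⊞∙∘⊚∘⊛
∘∘∘⊛∘∘∘∘
∘⊛⊛⊛⊛∙∘∘
∘∙⊛⊛⊛⊞??
⊛⊛⊛⊛????
⊞⊛⊛⊛????
∘∘∙∙????
∘⊞∘∘????


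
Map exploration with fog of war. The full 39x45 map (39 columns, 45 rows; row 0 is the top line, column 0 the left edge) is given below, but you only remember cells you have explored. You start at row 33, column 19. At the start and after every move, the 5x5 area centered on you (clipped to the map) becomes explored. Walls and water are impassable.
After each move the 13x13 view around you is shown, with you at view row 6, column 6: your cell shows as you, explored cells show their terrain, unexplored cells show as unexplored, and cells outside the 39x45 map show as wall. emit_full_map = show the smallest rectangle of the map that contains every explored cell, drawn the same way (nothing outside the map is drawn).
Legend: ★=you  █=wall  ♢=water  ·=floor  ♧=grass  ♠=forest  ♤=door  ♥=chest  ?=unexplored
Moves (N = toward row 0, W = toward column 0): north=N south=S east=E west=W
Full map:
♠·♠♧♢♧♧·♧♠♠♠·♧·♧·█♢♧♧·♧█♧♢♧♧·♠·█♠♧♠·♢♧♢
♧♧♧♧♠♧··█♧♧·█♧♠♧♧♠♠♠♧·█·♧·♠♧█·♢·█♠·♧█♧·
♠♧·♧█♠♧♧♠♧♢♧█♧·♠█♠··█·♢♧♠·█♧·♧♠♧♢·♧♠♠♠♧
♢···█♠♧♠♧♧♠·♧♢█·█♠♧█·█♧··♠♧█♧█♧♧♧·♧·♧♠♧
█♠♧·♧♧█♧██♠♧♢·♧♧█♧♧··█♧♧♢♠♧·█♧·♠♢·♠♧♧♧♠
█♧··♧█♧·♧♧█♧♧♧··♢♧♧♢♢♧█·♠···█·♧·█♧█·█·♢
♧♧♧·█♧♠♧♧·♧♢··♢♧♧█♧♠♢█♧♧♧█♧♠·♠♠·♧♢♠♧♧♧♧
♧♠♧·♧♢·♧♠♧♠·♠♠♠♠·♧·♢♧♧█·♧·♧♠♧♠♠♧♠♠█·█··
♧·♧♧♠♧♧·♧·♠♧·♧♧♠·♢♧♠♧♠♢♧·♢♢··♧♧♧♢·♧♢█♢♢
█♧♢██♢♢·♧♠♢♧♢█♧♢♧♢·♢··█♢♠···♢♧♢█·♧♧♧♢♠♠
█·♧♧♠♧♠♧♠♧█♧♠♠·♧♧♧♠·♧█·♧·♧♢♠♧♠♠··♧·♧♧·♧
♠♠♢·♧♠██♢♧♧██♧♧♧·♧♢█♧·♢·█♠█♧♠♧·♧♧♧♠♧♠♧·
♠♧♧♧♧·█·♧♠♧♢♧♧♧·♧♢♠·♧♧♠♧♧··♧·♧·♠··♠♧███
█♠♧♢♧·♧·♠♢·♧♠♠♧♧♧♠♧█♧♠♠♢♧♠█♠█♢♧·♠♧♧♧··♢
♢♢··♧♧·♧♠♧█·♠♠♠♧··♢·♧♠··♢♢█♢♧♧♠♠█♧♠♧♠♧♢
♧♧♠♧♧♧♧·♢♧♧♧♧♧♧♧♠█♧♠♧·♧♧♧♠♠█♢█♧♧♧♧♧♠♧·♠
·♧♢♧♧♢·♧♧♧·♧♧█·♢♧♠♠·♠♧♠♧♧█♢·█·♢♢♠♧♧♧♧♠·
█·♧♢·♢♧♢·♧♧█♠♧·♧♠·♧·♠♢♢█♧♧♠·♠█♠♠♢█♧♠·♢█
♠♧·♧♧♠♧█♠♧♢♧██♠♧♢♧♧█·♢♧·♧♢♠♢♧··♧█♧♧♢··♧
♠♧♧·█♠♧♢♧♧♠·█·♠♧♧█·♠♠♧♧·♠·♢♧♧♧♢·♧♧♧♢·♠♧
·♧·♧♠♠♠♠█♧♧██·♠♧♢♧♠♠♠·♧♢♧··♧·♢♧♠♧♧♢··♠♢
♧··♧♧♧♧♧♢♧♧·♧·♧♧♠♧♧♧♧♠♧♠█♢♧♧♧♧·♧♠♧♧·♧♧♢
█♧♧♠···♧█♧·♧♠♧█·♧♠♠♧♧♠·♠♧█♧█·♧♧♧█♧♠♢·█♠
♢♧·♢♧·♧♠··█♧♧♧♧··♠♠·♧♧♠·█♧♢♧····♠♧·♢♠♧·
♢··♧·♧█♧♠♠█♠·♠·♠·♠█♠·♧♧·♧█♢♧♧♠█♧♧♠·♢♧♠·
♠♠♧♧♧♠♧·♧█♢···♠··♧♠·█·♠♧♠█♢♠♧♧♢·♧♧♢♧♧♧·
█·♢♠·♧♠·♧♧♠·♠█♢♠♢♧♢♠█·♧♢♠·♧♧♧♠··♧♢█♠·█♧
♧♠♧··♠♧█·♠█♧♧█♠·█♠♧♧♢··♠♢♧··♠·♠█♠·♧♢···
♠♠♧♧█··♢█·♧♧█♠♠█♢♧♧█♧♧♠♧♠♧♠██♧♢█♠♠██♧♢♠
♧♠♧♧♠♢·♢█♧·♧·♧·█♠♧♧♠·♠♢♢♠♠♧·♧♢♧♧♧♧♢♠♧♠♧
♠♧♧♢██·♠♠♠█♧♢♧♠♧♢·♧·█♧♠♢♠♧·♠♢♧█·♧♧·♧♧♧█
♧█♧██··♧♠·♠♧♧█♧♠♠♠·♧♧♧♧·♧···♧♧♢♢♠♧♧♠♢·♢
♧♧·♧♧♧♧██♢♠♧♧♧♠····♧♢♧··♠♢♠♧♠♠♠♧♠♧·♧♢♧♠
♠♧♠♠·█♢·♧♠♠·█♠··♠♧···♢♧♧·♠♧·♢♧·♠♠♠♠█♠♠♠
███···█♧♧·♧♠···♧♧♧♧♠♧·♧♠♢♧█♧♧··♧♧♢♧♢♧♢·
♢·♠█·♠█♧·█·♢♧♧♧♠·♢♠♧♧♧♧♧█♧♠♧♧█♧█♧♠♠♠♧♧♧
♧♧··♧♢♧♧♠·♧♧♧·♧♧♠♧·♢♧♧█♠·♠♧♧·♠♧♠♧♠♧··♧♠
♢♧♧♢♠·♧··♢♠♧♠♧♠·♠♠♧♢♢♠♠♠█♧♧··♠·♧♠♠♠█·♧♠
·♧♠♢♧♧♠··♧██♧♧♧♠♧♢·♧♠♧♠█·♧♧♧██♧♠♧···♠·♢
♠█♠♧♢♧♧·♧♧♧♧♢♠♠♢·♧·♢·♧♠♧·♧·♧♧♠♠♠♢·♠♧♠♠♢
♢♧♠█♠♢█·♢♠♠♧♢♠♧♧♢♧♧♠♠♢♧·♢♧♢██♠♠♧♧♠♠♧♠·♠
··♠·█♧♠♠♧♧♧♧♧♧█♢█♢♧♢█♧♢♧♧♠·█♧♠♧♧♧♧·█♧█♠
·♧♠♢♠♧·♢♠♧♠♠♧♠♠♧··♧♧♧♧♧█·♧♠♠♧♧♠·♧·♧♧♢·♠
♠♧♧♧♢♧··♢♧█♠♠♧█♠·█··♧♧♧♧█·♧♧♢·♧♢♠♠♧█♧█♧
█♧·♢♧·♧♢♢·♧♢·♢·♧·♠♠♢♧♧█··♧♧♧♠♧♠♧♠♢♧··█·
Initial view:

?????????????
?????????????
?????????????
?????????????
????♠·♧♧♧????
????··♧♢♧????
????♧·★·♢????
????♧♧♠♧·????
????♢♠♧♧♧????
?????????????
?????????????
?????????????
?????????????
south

?????????????
?????????????
?????????????
????♠·♧♧♧????
????··♧♢♧????
????♧···♢????
????♧♧★♧·????
????♢♠♧♧♧????
????♧·♢♧♧????
?????????????
?????????????
?????????????
?????????????

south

?????????????
?????????????
????♠·♧♧♧????
????··♧♢♧????
????♧···♢????
????♧♧♠♧·????
????♢♠★♧♧????
????♧·♢♧♧????
????♠♧♢♢♠????
?????????????
?????????????
?????????????
?????????????

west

?????????????
?????????????
?????♠·♧♧♧???
?????··♧♢♧???
????♠♧···♢???
????♧♧♧♠♧·???
????·♢★♧♧♧???
????♠♧·♢♧♧???
????♠♠♧♢♢♠???
?????????????
?????????????
?????????????
?????????????

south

?????????????
?????♠·♧♧♧???
?????··♧♢♧???
????♠♧···♢???
????♧♧♧♠♧·???
????·♢♠♧♧♧???
????♠♧★♢♧♧???
????♠♠♧♢♢♠???
????♧♢·♧♠????
?????????????
?????????????
?????????????
?????????????

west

?????????????
??????♠·♧♧♧??
??????··♧♢♧??
?????♠♧···♢??
????♧♧♧♧♠♧·??
????♠·♢♠♧♧♧??
????♧♠★·♢♧♧??
????·♠♠♧♢♢♠??
????♠♧♢·♧♠???
?????????????
?????????????
?????????????
?????????????

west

?????????????
???????♠·♧♧♧?
???????··♧♢♧?
??????♠♧···♢?
????·♧♧♧♧♠♧·?
????♧♠·♢♠♧♧♧?
????♧♧★♧·♢♧♧?
????♠·♠♠♧♢♢♠?
????♧♠♧♢·♧♠??
?????????????
?????????????
?????????????
?????????????

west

?????????????
????????♠·♧♧♧
????????··♧♢♧
???????♠♧···♢
????··♧♧♧♧♠♧·
????♧♧♠·♢♠♧♧♧
????·♧★♠♧·♢♧♧
????♧♠·♠♠♧♢♢♠
????♧♧♠♧♢·♧♠?
?????????????
?????????????
?????????????
?????????????

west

?????????????
?????????♠·♧♧
?????????··♧♢
????????♠♧···
????···♧♧♧♧♠♧
????♧♧♧♠·♢♠♧♧
????♧·★♧♠♧·♢♧
????♠♧♠·♠♠♧♢♢
????♧♧♧♠♧♢·♧♠
?????????????
?????????????
?????????????
?????????????

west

?????????????
??????????♠·♧
??????????··♧
?????????♠♧··
????♠···♧♧♧♧♠
????♢♧♧♧♠·♢♠♧
????♧♧★♧♧♠♧·♢
????♧♠♧♠·♠♠♧♢
????█♧♧♧♠♧♢·♧
?????????????
?????????????
?????????????
?????????????

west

?????????????
???????????♠·
???????????··
??????????♠♧·
????♧♠···♧♧♧♧
????·♢♧♧♧♠·♢♠
????♧♧★·♧♧♠♧·
????♠♧♠♧♠·♠♠♧
????██♧♧♧♠♧♢·
?????????????
?????????????
?????????????
?????????????

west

?????????????
????????????♠
????????????·
???????????♠♧
????·♧♠···♧♧♧
????█·♢♧♧♧♠·♢
????·♧★♧·♧♧♠♧
????♢♠♧♠♧♠·♠♠
????♧██♧♧♧♠♧♢
?????????????
?????????????
?????????????
?????????????

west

?????????????
?????????????
?????????????
????????????♠
????♧·♧♠···♧♧
????·█·♢♧♧♧♠·
????♠·★♧♧·♧♧♠
????·♢♠♧♠♧♠·♠
????·♧██♧♧♧♠♧
?????????????
?????????????
?????????????
?????????????

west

?????????????
?????????????
?????????????
?????????????
????♧♧·♧♠···♧
????♧·█·♢♧♧♧♠
????♧♠★♧♧♧·♧♧
????··♢♠♧♠♧♠·
????··♧██♧♧♧♠
?????????????
?????????????
?????????????
?????????????

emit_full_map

??????????♠·♧♧♧
??????????··♧♢♧
?????????♠♧···♢
♧♧·♧♠···♧♧♧♧♠♧·
♧·█·♢♧♧♧♠·♢♠♧♧♧
♧♠★♧♧♧·♧♧♠♧·♢♧♧
··♢♠♧♠♧♠·♠♠♧♢♢♠
··♧██♧♧♧♠♧♢·♧♠?

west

?????????????
?????????????
?????????????
?????????????
????█♧♧·♧♠···
????█♧·█·♢♧♧♧
????♧♧★·♧♧♧·♧
????♧··♢♠♧♠♧♠
????♠··♧██♧♧♧
?????????????
?????????????
?????????????
?????????????

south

?????????????
?????????????
?????????????
????█♧♧·♧♠···
????█♧·█·♢♧♧♧
????♧♧♠·♧♧♧·♧
????♧·★♢♠♧♠♧♠
????♠··♧██♧♧♧
????♧·♧♧♧????
?????????????
?????????????
?????????????
?????????????

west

?????????????
?????????????
?????????????
?????█♧♧·♧♠··
????♠█♧·█·♢♧♧
????♢♧♧♠·♧♧♧·
????·♧★·♢♠♧♠♧
????♧♠··♧██♧♧
????♧♧·♧♧♧???
?????????????
?????????????
?????????????
?????????????

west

?????????????
?????????????
?????????????
??????█♧♧·♧♠·
????·♠█♧·█·♢♧
????♧♢♧♧♠·♧♧♧
????♠·★··♢♠♧♠
????♧♧♠··♧██♧
????♢♧♧·♧♧♧??
?????????????
?????????????
?????????????
?????????????

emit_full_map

?????????????♠·♧♧♧
?????????????··♧♢♧
????????????♠♧···♢
??█♧♧·♧♠···♧♧♧♧♠♧·
·♠█♧·█·♢♧♧♧♠·♢♠♧♧♧
♧♢♧♧♠·♧♧♧·♧♧♠♧·♢♧♧
♠·★··♢♠♧♠♧♠·♠♠♧♢♢♠
♧♧♠··♧██♧♧♧♠♧♢·♧♠?
♢♧♧·♧♧♧???????????


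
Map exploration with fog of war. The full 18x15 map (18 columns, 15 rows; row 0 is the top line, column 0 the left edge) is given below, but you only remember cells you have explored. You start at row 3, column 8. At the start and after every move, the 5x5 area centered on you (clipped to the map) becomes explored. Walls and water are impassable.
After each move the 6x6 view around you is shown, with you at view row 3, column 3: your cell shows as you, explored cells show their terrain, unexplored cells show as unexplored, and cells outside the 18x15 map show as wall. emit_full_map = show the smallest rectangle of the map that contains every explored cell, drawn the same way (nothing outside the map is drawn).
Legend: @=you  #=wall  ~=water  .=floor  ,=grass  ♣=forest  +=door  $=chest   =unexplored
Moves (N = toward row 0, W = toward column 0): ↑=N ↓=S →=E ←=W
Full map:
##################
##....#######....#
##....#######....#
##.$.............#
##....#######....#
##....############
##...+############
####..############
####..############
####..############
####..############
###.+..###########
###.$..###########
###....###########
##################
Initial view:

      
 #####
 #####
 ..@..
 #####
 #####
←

      
 .####
 .####
 ..@..
 .####
 .####

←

      
 ..###
 ..###
 ..@..
 ..###
 ..###

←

      
 ...##
 ...##
 $.@..
 ...##
 ...##

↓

 ...##
 ...##
 $....
 ..@##
 ...##
 ..+##

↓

 ...##
 $....
 ...##
 ..@##
 ..+##
 #..##

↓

 $....
 ...##
 ...##
 ..@##
 #..##
 #..##

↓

 ...##
 ...##
 ..+##
 #.@##
 #..##
 #..##

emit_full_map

...#####
...#####
$.......
...#####
...#####
..+##   
#.@##   
#..##   
#..##   

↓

 ...##
 ..+##
 #..##
 #.@##
 #..##
 #..##

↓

 ..+##
 #..##
 #..##
 #.@##
 #..##
 .+..#

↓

 #..##
 #..##
 #..##
 #.@##
 .+..#
 .$..#

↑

 ..+##
 #..##
 #..##
 #.@##
 #..##
 .+..#

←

  ..+#
 ##..#
 ##..#
 ##@.#
 ##..#
 #.+..

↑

  ...#
 ...+#
 ##..#
 ##@.#
 ##..#
 ##..#

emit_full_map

 ...#####
 ...#####
 $.......
 ...#####
 ...#####
...+##   
##..##   
##@.##   
##..##   
##..##   
#.+..#   
 .$..#   

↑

  ...#
 ....#
 ...+#
 ##@.#
 ##..#
 ##..#

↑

  $...
 ....#
 ....#
 ..@+#
 ##..#
 ##..#

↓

 ....#
 ....#
 ...+#
 ##@.#
 ##..#
 ##..#

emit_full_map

 ...#####
 ...#####
 $.......
....#####
....#####
...+##   
##@.##   
##..##   
##..##   
##..##   
#.+..#   
 .$..#   


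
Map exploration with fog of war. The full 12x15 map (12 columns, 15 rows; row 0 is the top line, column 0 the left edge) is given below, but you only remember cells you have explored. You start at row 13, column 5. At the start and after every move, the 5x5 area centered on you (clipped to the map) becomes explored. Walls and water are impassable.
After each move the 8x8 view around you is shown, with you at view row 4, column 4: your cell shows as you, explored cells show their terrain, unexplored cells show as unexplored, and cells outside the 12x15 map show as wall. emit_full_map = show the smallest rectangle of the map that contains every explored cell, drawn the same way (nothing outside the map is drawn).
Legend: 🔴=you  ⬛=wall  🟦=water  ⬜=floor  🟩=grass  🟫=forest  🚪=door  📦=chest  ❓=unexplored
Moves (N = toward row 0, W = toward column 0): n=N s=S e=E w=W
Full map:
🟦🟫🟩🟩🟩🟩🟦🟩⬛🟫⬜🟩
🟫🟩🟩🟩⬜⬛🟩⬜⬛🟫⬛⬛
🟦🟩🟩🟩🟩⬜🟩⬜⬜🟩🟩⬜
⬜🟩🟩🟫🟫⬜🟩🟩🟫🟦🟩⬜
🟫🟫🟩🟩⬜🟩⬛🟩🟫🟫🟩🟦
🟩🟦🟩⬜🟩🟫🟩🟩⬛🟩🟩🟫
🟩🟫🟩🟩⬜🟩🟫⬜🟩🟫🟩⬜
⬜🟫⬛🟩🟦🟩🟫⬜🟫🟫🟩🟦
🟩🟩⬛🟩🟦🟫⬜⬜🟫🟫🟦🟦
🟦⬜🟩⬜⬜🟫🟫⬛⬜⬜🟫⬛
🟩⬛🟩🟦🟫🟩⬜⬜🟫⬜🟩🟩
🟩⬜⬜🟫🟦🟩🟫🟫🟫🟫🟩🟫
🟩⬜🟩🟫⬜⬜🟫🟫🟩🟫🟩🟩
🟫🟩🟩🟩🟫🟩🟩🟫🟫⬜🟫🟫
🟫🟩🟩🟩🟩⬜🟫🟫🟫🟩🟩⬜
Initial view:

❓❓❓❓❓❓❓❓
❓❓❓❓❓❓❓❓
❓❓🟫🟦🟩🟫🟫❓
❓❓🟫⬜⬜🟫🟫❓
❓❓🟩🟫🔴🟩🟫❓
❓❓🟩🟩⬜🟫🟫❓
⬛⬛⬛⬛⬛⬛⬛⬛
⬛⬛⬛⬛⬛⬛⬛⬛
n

❓❓❓❓❓❓❓❓
❓❓❓❓❓❓❓❓
❓❓🟦🟫🟩⬜⬜❓
❓❓🟫🟦🟩🟫🟫❓
❓❓🟫⬜🔴🟫🟫❓
❓❓🟩🟫🟩🟩🟫❓
❓❓🟩🟩⬜🟫🟫❓
⬛⬛⬛⬛⬛⬛⬛⬛

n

❓❓❓❓❓❓❓❓
❓❓❓❓❓❓❓❓
❓❓⬜⬜🟫🟫⬛❓
❓❓🟦🟫🟩⬜⬜❓
❓❓🟫🟦🔴🟫🟫❓
❓❓🟫⬜⬜🟫🟫❓
❓❓🟩🟫🟩🟩🟫❓
❓❓🟩🟩⬜🟫🟫❓

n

❓❓❓❓❓❓❓❓
❓❓❓❓❓❓❓❓
❓❓🟩🟦🟫⬜⬜❓
❓❓⬜⬜🟫🟫⬛❓
❓❓🟦🟫🔴⬜⬜❓
❓❓🟫🟦🟩🟫🟫❓
❓❓🟫⬜⬜🟫🟫❓
❓❓🟩🟫🟩🟩🟫❓

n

❓❓❓❓❓❓❓❓
❓❓❓❓❓❓❓❓
❓❓🟩🟦🟩🟫⬜❓
❓❓🟩🟦🟫⬜⬜❓
❓❓⬜⬜🔴🟫⬛❓
❓❓🟦🟫🟩⬜⬜❓
❓❓🟫🟦🟩🟫🟫❓
❓❓🟫⬜⬜🟫🟫❓

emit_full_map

🟩🟦🟩🟫⬜
🟩🟦🟫⬜⬜
⬜⬜🔴🟫⬛
🟦🟫🟩⬜⬜
🟫🟦🟩🟫🟫
🟫⬜⬜🟫🟫
🟩🟫🟩🟩🟫
🟩🟩⬜🟫🟫

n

❓❓❓❓❓❓❓❓
❓❓❓❓❓❓❓❓
❓❓🟩⬜🟩🟫⬜❓
❓❓🟩🟦🟩🟫⬜❓
❓❓🟩🟦🔴⬜⬜❓
❓❓⬜⬜🟫🟫⬛❓
❓❓🟦🟫🟩⬜⬜❓
❓❓🟫🟦🟩🟫🟫❓

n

❓❓❓❓❓❓❓❓
❓❓❓❓❓❓❓❓
❓❓⬜🟩🟫🟩🟩❓
❓❓🟩⬜🟩🟫⬜❓
❓❓🟩🟦🔴🟫⬜❓
❓❓🟩🟦🟫⬜⬜❓
❓❓⬜⬜🟫🟫⬛❓
❓❓🟦🟫🟩⬜⬜❓

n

❓❓❓❓❓❓❓❓
❓❓❓❓❓❓❓❓
❓❓🟩⬜🟩⬛🟩❓
❓❓⬜🟩🟫🟩🟩❓
❓❓🟩⬜🔴🟫⬜❓
❓❓🟩🟦🟩🟫⬜❓
❓❓🟩🟦🟫⬜⬜❓
❓❓⬜⬜🟫🟫⬛❓

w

❓❓❓❓❓❓❓❓
❓❓❓❓❓❓❓❓
❓❓🟩🟩⬜🟩⬛🟩
❓❓🟩⬜🟩🟫🟩🟩
❓❓🟩🟩🔴🟩🟫⬜
❓❓⬛🟩🟦🟩🟫⬜
❓❓⬛🟩🟦🟫⬜⬜
❓❓❓⬜⬜🟫🟫⬛

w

⬛❓❓❓❓❓❓❓
⬛❓❓❓❓❓❓❓
⬛❓🟫🟩🟩⬜🟩⬛
⬛❓🟦🟩⬜🟩🟫🟩
⬛❓🟫🟩🔴⬜🟩🟫
⬛❓🟫⬛🟩🟦🟩🟫
⬛❓🟩⬛🟩🟦🟫⬜
⬛❓❓❓⬜⬜🟫🟫

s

⬛❓❓❓❓❓❓❓
⬛❓🟫🟩🟩⬜🟩⬛
⬛❓🟦🟩⬜🟩🟫🟩
⬛❓🟫🟩🟩⬜🟩🟫
⬛❓🟫⬛🔴🟦🟩🟫
⬛❓🟩⬛🟩🟦🟫⬜
⬛❓⬜🟩⬜⬜🟫🟫
⬛❓❓❓🟦🟫🟩⬜

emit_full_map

🟫🟩🟩⬜🟩⬛🟩
🟦🟩⬜🟩🟫🟩🟩
🟫🟩🟩⬜🟩🟫⬜
🟫⬛🔴🟦🟩🟫⬜
🟩⬛🟩🟦🟫⬜⬜
⬜🟩⬜⬜🟫🟫⬛
❓❓🟦🟫🟩⬜⬜
❓❓🟫🟦🟩🟫🟫
❓❓🟫⬜⬜🟫🟫
❓❓🟩🟫🟩🟩🟫
❓❓🟩🟩⬜🟫🟫

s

⬛❓🟫🟩🟩⬜🟩⬛
⬛❓🟦🟩⬜🟩🟫🟩
⬛❓🟫🟩🟩⬜🟩🟫
⬛❓🟫⬛🟩🟦🟩🟫
⬛❓🟩⬛🔴🟦🟫⬜
⬛❓⬜🟩⬜⬜🟫🟫
⬛❓⬛🟩🟦🟫🟩⬜
⬛❓❓❓🟫🟦🟩🟫

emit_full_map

🟫🟩🟩⬜🟩⬛🟩
🟦🟩⬜🟩🟫🟩🟩
🟫🟩🟩⬜🟩🟫⬜
🟫⬛🟩🟦🟩🟫⬜
🟩⬛🔴🟦🟫⬜⬜
⬜🟩⬜⬜🟫🟫⬛
⬛🟩🟦🟫🟩⬜⬜
❓❓🟫🟦🟩🟫🟫
❓❓🟫⬜⬜🟫🟫
❓❓🟩🟫🟩🟩🟫
❓❓🟩🟩⬜🟫🟫


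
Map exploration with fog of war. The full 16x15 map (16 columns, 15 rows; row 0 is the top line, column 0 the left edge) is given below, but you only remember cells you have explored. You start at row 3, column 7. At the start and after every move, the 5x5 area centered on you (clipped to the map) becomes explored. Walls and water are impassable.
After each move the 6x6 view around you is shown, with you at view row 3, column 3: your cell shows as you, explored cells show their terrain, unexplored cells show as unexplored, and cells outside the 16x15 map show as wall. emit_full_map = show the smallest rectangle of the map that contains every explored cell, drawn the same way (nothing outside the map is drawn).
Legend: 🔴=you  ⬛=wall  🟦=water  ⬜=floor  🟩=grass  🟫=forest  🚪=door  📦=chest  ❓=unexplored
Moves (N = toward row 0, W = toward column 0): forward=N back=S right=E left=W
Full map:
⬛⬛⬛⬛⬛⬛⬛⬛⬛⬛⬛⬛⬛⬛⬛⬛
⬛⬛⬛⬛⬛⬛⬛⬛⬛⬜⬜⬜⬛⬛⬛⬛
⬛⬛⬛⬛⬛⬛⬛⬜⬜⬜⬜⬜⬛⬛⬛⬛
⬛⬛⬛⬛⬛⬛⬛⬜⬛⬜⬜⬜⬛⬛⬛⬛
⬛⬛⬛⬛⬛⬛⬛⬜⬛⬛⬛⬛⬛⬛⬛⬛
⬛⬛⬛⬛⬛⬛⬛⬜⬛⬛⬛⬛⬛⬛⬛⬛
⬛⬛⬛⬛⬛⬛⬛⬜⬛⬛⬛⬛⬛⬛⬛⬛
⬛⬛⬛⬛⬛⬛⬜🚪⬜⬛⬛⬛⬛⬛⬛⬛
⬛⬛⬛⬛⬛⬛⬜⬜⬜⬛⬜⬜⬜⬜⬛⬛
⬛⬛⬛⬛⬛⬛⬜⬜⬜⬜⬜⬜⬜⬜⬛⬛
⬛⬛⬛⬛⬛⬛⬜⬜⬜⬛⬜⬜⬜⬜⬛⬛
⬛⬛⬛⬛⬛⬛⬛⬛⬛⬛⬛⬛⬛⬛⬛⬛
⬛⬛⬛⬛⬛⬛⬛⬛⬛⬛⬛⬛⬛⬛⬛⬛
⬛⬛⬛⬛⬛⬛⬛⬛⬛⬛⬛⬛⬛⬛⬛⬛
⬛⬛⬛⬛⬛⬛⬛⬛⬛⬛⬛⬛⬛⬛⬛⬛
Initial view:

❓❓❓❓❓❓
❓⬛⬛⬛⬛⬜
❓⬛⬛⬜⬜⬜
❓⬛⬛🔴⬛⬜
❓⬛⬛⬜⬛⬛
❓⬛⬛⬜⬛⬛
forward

⬛⬛⬛⬛⬛⬛
❓⬛⬛⬛⬛⬛
❓⬛⬛⬛⬛⬜
❓⬛⬛🔴⬜⬜
❓⬛⬛⬜⬛⬜
❓⬛⬛⬜⬛⬛

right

⬛⬛⬛⬛⬛⬛
⬛⬛⬛⬛⬛⬛
⬛⬛⬛⬛⬜⬜
⬛⬛⬜🔴⬜⬜
⬛⬛⬜⬛⬜⬜
⬛⬛⬜⬛⬛⬛

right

⬛⬛⬛⬛⬛⬛
⬛⬛⬛⬛⬛⬛
⬛⬛⬛⬜⬜⬜
⬛⬜⬜🔴⬜⬜
⬛⬜⬛⬜⬜⬜
⬛⬜⬛⬛⬛⬛

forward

⬛⬛⬛⬛⬛⬛
⬛⬛⬛⬛⬛⬛
⬛⬛⬛⬛⬛⬛
⬛⬛⬛🔴⬜⬜
⬛⬜⬜⬜⬜⬜
⬛⬜⬛⬜⬜⬜

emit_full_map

⬛⬛⬛⬛⬛⬛⬛
⬛⬛⬛⬛🔴⬜⬜
⬛⬛⬜⬜⬜⬜⬜
⬛⬛⬜⬛⬜⬜⬜
⬛⬛⬜⬛⬛⬛⬛
⬛⬛⬜⬛⬛❓❓

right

⬛⬛⬛⬛⬛⬛
⬛⬛⬛⬛⬛⬛
⬛⬛⬛⬛⬛⬛
⬛⬛⬜🔴⬜⬛
⬜⬜⬜⬜⬜⬛
⬜⬛⬜⬜⬜⬛

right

⬛⬛⬛⬛⬛⬛
⬛⬛⬛⬛⬛⬛
⬛⬛⬛⬛⬛⬛
⬛⬜⬜🔴⬛⬛
⬜⬜⬜⬜⬛⬛
⬛⬜⬜⬜⬛⬛

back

⬛⬛⬛⬛⬛⬛
⬛⬛⬛⬛⬛⬛
⬛⬜⬜⬜⬛⬛
⬜⬜⬜🔴⬛⬛
⬛⬜⬜⬜⬛⬛
⬛⬛⬛⬛⬛⬛

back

⬛⬛⬛⬛⬛⬛
⬛⬜⬜⬜⬛⬛
⬜⬜⬜⬜⬛⬛
⬛⬜⬜🔴⬛⬛
⬛⬛⬛⬛⬛⬛
⬛⬛⬛⬛⬛⬛

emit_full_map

⬛⬛⬛⬛⬛⬛⬛⬛⬛
⬛⬛⬛⬛⬜⬜⬜⬛⬛
⬛⬛⬜⬜⬜⬜⬜⬛⬛
⬛⬛⬜⬛⬜⬜🔴⬛⬛
⬛⬛⬜⬛⬛⬛⬛⬛⬛
⬛⬛⬜⬛⬛⬛⬛⬛⬛


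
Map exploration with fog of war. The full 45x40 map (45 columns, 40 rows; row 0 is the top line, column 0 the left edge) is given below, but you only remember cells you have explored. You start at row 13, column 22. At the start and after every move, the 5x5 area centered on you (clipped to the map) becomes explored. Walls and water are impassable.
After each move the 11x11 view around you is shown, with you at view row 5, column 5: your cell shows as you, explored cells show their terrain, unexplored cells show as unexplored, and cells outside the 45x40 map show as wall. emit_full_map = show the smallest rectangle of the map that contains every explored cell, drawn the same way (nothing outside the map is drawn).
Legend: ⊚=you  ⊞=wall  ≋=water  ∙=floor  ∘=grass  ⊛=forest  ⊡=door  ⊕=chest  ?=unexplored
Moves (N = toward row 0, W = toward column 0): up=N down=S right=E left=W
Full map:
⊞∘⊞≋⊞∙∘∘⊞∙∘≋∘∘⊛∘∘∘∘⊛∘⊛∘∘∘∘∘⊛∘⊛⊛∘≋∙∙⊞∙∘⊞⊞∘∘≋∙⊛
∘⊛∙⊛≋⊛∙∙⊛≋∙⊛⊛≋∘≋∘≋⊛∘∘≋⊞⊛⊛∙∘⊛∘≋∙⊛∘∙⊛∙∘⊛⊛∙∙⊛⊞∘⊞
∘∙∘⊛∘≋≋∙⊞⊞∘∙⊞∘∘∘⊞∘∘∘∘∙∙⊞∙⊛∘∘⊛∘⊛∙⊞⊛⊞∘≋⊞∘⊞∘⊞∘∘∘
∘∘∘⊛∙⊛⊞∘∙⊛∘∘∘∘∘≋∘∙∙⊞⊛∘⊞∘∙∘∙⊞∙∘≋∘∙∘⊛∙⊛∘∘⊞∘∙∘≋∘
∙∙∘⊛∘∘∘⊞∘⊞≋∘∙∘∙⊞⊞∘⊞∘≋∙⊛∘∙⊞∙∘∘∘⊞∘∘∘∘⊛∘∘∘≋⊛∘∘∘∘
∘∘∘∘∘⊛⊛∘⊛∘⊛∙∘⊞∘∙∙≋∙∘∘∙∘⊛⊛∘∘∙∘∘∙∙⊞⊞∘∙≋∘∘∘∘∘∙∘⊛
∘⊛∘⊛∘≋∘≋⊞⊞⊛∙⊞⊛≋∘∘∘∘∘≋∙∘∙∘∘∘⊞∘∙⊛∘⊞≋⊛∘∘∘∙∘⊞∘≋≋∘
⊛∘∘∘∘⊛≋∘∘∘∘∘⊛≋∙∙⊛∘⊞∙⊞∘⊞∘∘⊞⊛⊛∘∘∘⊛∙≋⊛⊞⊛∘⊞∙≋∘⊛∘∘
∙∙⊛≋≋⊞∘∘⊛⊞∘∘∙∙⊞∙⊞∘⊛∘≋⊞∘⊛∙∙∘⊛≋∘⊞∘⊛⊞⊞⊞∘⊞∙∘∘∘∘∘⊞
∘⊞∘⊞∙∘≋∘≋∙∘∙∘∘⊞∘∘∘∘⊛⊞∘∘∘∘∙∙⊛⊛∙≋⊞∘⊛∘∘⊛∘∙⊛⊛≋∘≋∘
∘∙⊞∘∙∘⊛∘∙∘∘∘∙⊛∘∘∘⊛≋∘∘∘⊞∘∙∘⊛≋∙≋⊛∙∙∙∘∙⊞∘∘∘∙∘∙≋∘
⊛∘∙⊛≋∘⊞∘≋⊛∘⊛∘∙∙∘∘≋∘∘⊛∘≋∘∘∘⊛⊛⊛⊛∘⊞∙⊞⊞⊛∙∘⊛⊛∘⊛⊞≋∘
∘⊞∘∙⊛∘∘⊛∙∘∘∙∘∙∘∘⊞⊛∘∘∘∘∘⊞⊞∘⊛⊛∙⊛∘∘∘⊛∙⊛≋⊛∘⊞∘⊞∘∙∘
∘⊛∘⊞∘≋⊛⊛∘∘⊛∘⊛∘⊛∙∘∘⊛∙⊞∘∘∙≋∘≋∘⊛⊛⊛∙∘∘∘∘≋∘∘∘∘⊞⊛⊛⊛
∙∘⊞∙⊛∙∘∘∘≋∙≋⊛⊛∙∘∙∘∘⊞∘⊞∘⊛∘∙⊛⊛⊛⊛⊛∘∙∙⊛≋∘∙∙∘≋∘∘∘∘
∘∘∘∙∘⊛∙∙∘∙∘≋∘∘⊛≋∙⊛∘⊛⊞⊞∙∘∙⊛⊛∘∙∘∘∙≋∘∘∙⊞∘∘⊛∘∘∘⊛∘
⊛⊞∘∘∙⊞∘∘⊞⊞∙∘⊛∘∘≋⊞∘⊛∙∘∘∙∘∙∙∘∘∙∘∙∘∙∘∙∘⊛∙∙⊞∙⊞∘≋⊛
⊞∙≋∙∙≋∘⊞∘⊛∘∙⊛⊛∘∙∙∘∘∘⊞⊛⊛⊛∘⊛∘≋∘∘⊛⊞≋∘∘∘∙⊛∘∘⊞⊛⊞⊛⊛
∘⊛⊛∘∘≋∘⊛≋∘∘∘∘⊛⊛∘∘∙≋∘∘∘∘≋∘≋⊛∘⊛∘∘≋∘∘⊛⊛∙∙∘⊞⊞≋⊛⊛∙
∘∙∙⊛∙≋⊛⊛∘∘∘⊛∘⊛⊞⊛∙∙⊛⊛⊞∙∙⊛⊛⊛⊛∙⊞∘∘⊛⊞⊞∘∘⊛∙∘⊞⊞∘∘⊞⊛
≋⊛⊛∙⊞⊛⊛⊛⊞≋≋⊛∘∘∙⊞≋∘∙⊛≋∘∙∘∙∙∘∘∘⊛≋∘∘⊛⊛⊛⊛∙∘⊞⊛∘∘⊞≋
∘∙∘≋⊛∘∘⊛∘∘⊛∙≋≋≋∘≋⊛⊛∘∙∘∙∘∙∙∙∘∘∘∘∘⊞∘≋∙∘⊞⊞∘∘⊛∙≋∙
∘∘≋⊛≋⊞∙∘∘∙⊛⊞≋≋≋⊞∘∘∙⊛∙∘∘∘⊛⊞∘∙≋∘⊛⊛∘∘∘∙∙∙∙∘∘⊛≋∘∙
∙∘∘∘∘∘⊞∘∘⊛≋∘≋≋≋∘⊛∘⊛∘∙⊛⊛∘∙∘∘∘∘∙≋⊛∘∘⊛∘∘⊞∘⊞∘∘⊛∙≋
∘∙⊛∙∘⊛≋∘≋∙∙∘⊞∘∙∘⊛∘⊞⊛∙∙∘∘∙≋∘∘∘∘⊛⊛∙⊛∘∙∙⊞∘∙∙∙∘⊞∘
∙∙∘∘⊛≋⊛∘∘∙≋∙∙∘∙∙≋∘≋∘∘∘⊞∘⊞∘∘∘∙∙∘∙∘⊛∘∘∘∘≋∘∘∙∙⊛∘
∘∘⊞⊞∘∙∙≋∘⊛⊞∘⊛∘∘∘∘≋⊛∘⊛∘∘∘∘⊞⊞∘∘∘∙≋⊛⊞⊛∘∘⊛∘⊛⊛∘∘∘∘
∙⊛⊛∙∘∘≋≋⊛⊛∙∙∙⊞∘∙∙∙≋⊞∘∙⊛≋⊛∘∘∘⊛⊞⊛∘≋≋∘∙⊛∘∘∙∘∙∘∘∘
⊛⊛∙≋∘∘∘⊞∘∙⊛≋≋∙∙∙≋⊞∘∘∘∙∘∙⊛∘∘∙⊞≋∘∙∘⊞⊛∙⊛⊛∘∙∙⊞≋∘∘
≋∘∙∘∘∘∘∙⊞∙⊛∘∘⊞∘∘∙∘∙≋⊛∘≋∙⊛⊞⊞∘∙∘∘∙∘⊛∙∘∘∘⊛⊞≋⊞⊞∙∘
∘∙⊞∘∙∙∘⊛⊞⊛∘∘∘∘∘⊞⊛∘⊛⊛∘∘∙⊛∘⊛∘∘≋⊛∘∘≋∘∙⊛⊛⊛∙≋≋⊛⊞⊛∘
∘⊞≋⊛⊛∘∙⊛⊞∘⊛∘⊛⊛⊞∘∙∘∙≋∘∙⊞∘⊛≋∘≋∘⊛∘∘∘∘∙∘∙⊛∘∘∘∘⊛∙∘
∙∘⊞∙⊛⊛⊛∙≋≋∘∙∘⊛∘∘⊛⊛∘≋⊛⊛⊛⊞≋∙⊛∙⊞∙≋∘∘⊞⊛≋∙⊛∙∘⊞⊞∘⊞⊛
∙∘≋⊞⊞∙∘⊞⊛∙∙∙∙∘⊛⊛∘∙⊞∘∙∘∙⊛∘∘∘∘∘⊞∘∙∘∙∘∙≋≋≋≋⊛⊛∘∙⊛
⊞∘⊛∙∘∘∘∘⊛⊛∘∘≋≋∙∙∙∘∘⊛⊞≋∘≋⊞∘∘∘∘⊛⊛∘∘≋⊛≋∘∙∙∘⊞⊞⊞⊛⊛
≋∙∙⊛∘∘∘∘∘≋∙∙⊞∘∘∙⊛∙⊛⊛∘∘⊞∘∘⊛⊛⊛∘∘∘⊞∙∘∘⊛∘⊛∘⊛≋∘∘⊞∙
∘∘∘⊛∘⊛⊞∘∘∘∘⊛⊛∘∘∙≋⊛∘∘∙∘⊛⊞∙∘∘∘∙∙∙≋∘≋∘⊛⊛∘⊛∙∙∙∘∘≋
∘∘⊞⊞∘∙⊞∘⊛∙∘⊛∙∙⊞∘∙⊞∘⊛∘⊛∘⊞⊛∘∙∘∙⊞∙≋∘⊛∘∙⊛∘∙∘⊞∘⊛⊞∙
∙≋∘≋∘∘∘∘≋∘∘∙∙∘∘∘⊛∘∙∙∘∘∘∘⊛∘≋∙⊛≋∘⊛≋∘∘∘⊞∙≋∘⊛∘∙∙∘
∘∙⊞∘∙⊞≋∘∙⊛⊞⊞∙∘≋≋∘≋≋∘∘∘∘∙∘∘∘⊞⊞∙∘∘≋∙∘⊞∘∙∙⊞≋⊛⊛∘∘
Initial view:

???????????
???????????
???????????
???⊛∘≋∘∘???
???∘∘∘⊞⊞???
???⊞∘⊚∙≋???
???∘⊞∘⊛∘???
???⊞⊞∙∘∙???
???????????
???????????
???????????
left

???????????
???????????
???????????
???∘⊛∘≋∘∘??
???∘∘∘∘⊞⊞??
???∙⊞⊚∘∙≋??
???⊞∘⊞∘⊛∘??
???⊛⊞⊞∙∘∙??
???????????
???????????
???????????

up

???????????
???????????
???????????
???∘∘∘⊞∘???
???∘⊛∘≋∘∘??
???∘∘⊚∘⊞⊞??
???∙⊞∘∘∙≋??
???⊞∘⊞∘⊛∘??
???⊛⊞⊞∙∘∙??
???????????
???????????

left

???????????
???????????
???????????
???≋∘∘∘⊞∘??
???∘∘⊛∘≋∘∘?
???∘∘⊚∘∘⊞⊞?
???⊛∙⊞∘∘∙≋?
???∘⊞∘⊞∘⊛∘?
????⊛⊞⊞∙∘∙?
???????????
???????????

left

???????????
???????????
???????????
???⊛≋∘∘∘⊞∘?
???≋∘∘⊛∘≋∘∘
???⊛∘⊚∘∘∘⊞⊞
???∘⊛∙⊞∘∘∙≋
???∘∘⊞∘⊞∘⊛∘
?????⊛⊞⊞∙∘∙
???????????
???????????

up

???????????
???????????
???????????
???∘∘⊛⊞∘???
???⊛≋∘∘∘⊞∘?
???≋∘⊚⊛∘≋∘∘
???⊛∘∘∘∘∘⊞⊞
???∘⊛∙⊞∘∘∙≋
???∘∘⊞∘⊞∘⊛∘
?????⊛⊞⊞∙∘∙
???????????

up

???????????
???????????
???????????
???∘⊛∘≋⊞???
???∘∘⊛⊞∘???
???⊛≋⊚∘∘⊞∘?
???≋∘∘⊛∘≋∘∘
???⊛∘∘∘∘∘⊞⊞
???∘⊛∙⊞∘∘∙≋
???∘∘⊞∘⊞∘⊛∘
?????⊛⊞⊞∙∘∙

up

???????????
???????????
???????????
???∘⊞∙⊞∘???
???∘⊛∘≋⊞???
???∘∘⊚⊞∘???
???⊛≋∘∘∘⊞∘?
???≋∘∘⊛∘≋∘∘
???⊛∘∘∘∘∘⊞⊞
???∘⊛∙⊞∘∘∙≋
???∘∘⊞∘⊞∘⊛∘

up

???????????
???????????
???????????
???∘∘∘≋∙???
???∘⊞∙⊞∘???
???∘⊛⊚≋⊞???
???∘∘⊛⊞∘???
???⊛≋∘∘∘⊞∘?
???≋∘∘⊛∘≋∘∘
???⊛∘∘∘∘∘⊞⊞
???∘⊛∙⊞∘∘∙≋

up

???????????
???????????
???????????
???≋∙∘∘∙???
???∘∘∘≋∙???
???∘⊞⊚⊞∘???
???∘⊛∘≋⊞???
???∘∘⊛⊞∘???
???⊛≋∘∘∘⊞∘?
???≋∘∘⊛∘≋∘∘
???⊛∘∘∘∘∘⊞⊞

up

???????????
???????????
???????????
???∘⊞∘≋∙???
???≋∙∘∘∙???
???∘∘⊚≋∙???
???∘⊞∙⊞∘???
???∘⊛∘≋⊞???
???∘∘⊛⊞∘???
???⊛≋∘∘∘⊞∘?
???≋∘∘⊛∘≋∘∘

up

???????????
???????????
???????????
???∙∙⊞⊛∘???
???∘⊞∘≋∙???
???≋∙⊚∘∙???
???∘∘∘≋∙???
???∘⊞∙⊞∘???
???∘⊛∘≋⊞???
???∘∘⊛⊞∘???
???⊛≋∘∘∘⊞∘?

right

???????????
???????????
???????????
??∙∙⊞⊛∘⊞???
??∘⊞∘≋∙⊛???
??≋∙∘⊚∙∘???
??∘∘∘≋∙∘???
??∘⊞∙⊞∘⊞???
??∘⊛∘≋⊞????
??∘∘⊛⊞∘????
??⊛≋∘∘∘⊞∘??

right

???????????
???????????
???????????
?∙∙⊞⊛∘⊞∘???
?∘⊞∘≋∙⊛∘???
?≋∙∘∘⊚∘⊛???
?∘∘∘≋∙∘∙???
?∘⊞∙⊞∘⊞∘???
?∘⊛∘≋⊞?????
?∘∘⊛⊞∘?????
?⊛≋∘∘∘⊞∘???

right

???????????
???????????
???????????
∙∙⊞⊛∘⊞∘∙???
∘⊞∘≋∙⊛∘∙???
≋∙∘∘∙⊚⊛⊛???
∘∘∘≋∙∘∙∘???
∘⊞∙⊞∘⊞∘∘???
∘⊛∘≋⊞??????
∘∘⊛⊞∘??????
⊛≋∘∘∘⊞∘????

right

???????????
???????????
???????????
∙⊞⊛∘⊞∘∙∘???
⊞∘≋∙⊛∘∙⊞???
∙∘∘∙∘⊚⊛∘???
∘∘≋∙∘∙∘∘???
⊞∙⊞∘⊞∘∘⊞???
⊛∘≋⊞???????
∘⊛⊞∘???????
≋∘∘∘⊞∘?????

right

???????????
???????????
???????????
⊞⊛∘⊞∘∙∘∙???
∘≋∙⊛∘∙⊞∙???
∘∘∙∘⊛⊚∘∘???
∘≋∙∘∙∘∘∘???
∙⊞∘⊞∘∘⊞⊛???
∘≋⊞????????
⊛⊞∘????????
∘∘∘⊞∘??????

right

???????????
???????????
???????????
⊛∘⊞∘∙∘∙⊞???
≋∙⊛∘∙⊞∙∘???
∘∙∘⊛⊛⊚∘∙???
≋∙∘∙∘∘∘⊞???
⊞∘⊞∘∘⊞⊛⊛???
≋⊞?????????
⊞∘?????????
∘∘⊞∘???????

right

???????????
???????????
???????????
∘⊞∘∙∘∙⊞∙???
∙⊛∘∙⊞∙∘∘???
∙∘⊛⊛∘⊚∙∘???
∙∘∙∘∘∘⊞∘???
∘⊞∘∘⊞⊛⊛∘???
⊞??????????
∘??????????
∘⊞∘????????

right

???????????
???????????
???????????
⊞∘∙∘∙⊞∙∘???
⊛∘∙⊞∙∘∘∘???
∘⊛⊛∘∘⊚∘∘???
∘∙∘∘∘⊞∘∙???
⊞∘∘⊞⊛⊛∘∘???
???????????
???????????
⊞∘?????????

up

⊞⊞⊞⊞⊞⊞⊞⊞⊞⊞⊞
???????????
???????????
???⊛∘∘⊛∘???
⊞∘∙∘∙⊞∙∘???
⊛∘∙⊞∙⊚∘∘???
∘⊛⊛∘∘∙∘∘???
∘∙∘∘∘⊞∘∙???
⊞∘∘⊞⊛⊛∘∘???
???????????
???????????

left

⊞⊞⊞⊞⊞⊞⊞⊞⊞⊞⊞
???????????
???????????
???∙⊛∘∘⊛∘??
∘⊞∘∙∘∙⊞∙∘??
∙⊛∘∙⊞⊚∘∘∘??
∙∘⊛⊛∘∘∙∘∘??
∙∘∙∘∘∘⊞∘∙??
∘⊞∘∘⊞⊛⊛∘∘??
⊞??????????
∘??????????

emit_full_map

???????∙⊛∘∘⊛∘
∙∙⊞⊛∘⊞∘∙∘∙⊞∙∘
∘⊞∘≋∙⊛∘∙⊞⊚∘∘∘
≋∙∘∘∙∘⊛⊛∘∘∙∘∘
∘∘∘≋∙∘∙∘∘∘⊞∘∙
∘⊞∙⊞∘⊞∘∘⊞⊛⊛∘∘
∘⊛∘≋⊞????????
∘∘⊛⊞∘????????
⊛≋∘∘∘⊞∘??????
≋∘∘⊛∘≋∘∘?????
⊛∘∘∘∘∘⊞⊞?????
∘⊛∙⊞∘∘∙≋?????
∘∘⊞∘⊞∘⊛∘?????
??⊛⊞⊞∙∘∙?????

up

⊞⊞⊞⊞⊞⊞⊞⊞⊞⊞⊞
⊞⊞⊞⊞⊞⊞⊞⊞⊞⊞⊞
???????????
???⊛∙∘⊛∘???
???∙⊛∘∘⊛∘??
∘⊞∘∙∘⊚⊞∙∘??
∙⊛∘∙⊞∙∘∘∘??
∙∘⊛⊛∘∘∙∘∘??
∙∘∙∘∘∘⊞∘∙??
∘⊞∘∘⊞⊛⊛∘∘??
⊞??????????

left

⊞⊞⊞⊞⊞⊞⊞⊞⊞⊞⊞
⊞⊞⊞⊞⊞⊞⊞⊞⊞⊞⊞
???????????
???⊛⊛∙∘⊛∘??
???⊞∙⊛∘∘⊛∘?
⊛∘⊞∘∙⊚∙⊞∙∘?
≋∙⊛∘∙⊞∙∘∘∘?
∘∙∘⊛⊛∘∘∙∘∘?
≋∙∘∙∘∘∘⊞∘∙?
⊞∘⊞∘∘⊞⊛⊛∘∘?
≋⊞?????????

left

⊞⊞⊞⊞⊞⊞⊞⊞⊞⊞⊞
⊞⊞⊞⊞⊞⊞⊞⊞⊞⊞⊞
???????????
???⊞⊛⊛∙∘⊛∘?
???∙⊞∙⊛∘∘⊛∘
⊞⊛∘⊞∘⊚∘∙⊞∙∘
∘≋∙⊛∘∙⊞∙∘∘∘
∘∘∙∘⊛⊛∘∘∙∘∘
∘≋∙∘∙∘∘∘⊞∘∙
∙⊞∘⊞∘∘⊞⊛⊛∘∘
∘≋⊞????????

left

⊞⊞⊞⊞⊞⊞⊞⊞⊞⊞⊞
⊞⊞⊞⊞⊞⊞⊞⊞⊞⊞⊞
???????????
???≋⊞⊛⊛∙∘⊛∘
???∙∙⊞∙⊛∘∘⊛
∙⊞⊛∘⊞⊚∙∘∙⊞∙
⊞∘≋∙⊛∘∙⊞∙∘∘
∙∘∘∙∘⊛⊛∘∘∙∘
∘∘≋∙∘∙∘∘∘⊞∘
⊞∙⊞∘⊞∘∘⊞⊛⊛∘
⊛∘≋⊞???????

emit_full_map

????≋⊞⊛⊛∙∘⊛∘?
????∙∙⊞∙⊛∘∘⊛∘
∙∙⊞⊛∘⊞⊚∙∘∙⊞∙∘
∘⊞∘≋∙⊛∘∙⊞∙∘∘∘
≋∙∘∘∙∘⊛⊛∘∘∙∘∘
∘∘∘≋∙∘∙∘∘∘⊞∘∙
∘⊞∙⊞∘⊞∘∘⊞⊛⊛∘∘
∘⊛∘≋⊞????????
∘∘⊛⊞∘????????
⊛≋∘∘∘⊞∘??????
≋∘∘⊛∘≋∘∘?????
⊛∘∘∘∘∘⊞⊞?????
∘⊛∙⊞∘∘∙≋?????
∘∘⊞∘⊞∘⊛∘?????
??⊛⊞⊞∙∘∙?????
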